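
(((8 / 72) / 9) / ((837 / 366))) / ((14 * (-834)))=-0.00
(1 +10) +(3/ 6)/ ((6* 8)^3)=2433025/ 221184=11.00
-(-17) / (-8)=-17 / 8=-2.12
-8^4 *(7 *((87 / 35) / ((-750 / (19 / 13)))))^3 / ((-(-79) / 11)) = 942144338432 / 42373779296875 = 0.02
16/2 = 8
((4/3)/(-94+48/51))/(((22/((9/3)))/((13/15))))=-221/130515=-0.00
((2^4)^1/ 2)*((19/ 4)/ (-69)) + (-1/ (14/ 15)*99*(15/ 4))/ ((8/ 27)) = -41515349/ 30912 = -1343.02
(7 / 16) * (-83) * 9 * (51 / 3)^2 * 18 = -13600629 / 8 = -1700078.62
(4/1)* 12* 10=480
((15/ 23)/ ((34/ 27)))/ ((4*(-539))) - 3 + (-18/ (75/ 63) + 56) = 1596624299/ 42149800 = 37.88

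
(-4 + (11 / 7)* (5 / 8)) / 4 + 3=503 / 224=2.25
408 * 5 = 2040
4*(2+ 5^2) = 108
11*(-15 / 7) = -165 / 7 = -23.57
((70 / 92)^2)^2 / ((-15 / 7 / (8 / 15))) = -420175 / 5037138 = -0.08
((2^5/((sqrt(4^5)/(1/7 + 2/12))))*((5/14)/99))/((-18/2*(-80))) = 13/8382528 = 0.00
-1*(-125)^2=-15625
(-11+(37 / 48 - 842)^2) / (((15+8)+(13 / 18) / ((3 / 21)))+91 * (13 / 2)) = 1630438297 / 1427456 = 1142.20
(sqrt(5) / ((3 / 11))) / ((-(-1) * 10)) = 11 * sqrt(5) / 30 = 0.82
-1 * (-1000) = 1000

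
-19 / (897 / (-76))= 1444 / 897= 1.61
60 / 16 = 15 / 4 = 3.75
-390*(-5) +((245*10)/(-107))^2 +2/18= 254963899/103041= 2474.39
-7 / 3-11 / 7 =-82 / 21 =-3.90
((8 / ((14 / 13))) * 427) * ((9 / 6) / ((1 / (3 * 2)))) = 28548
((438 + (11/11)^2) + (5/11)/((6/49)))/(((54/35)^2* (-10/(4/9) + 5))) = -1022665/96228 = -10.63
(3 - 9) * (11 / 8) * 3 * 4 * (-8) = 792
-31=-31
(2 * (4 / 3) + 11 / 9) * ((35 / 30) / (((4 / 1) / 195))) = 15925 / 72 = 221.18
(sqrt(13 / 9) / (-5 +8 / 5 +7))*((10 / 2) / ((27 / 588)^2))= 480200*sqrt(13) / 2187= 791.67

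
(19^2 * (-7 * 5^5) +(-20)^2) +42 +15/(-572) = -4516759691/572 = -7896433.03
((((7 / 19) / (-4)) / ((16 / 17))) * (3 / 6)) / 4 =-119 / 9728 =-0.01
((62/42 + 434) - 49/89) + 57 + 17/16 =14742317/29904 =492.99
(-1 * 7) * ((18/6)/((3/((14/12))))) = -49/6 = -8.17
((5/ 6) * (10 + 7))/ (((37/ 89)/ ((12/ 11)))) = 15130/ 407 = 37.17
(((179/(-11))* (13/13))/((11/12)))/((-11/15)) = 32220/1331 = 24.21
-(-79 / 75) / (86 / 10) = 79 / 645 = 0.12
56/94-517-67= -27420/47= -583.40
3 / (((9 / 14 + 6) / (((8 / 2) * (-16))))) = -896 / 31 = -28.90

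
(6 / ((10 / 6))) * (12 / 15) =72 / 25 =2.88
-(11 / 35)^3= -1331 / 42875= -0.03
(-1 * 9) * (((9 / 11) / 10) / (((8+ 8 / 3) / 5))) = -243 / 704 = -0.35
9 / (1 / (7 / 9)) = 7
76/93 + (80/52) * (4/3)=1156/403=2.87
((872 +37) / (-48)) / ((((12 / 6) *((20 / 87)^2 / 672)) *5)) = -48161547 / 2000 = -24080.77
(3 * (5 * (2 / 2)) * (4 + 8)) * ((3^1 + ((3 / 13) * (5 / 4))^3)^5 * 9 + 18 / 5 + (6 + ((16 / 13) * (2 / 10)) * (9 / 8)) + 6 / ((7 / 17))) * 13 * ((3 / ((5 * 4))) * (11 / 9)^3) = 1474183.68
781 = 781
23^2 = 529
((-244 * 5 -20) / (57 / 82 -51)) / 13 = 20336 / 10725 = 1.90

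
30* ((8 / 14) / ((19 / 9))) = 1080 / 133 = 8.12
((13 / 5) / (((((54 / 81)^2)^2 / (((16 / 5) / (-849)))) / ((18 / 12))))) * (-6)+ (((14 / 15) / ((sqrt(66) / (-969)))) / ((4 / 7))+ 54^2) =20633859 / 7075 -15827 * sqrt(66) / 660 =2721.63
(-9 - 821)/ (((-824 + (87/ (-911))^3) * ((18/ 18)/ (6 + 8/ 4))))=5020225325840/ 622992476047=8.06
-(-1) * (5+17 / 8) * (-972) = -13851 / 2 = -6925.50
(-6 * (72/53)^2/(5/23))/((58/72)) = -25754112/407305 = -63.23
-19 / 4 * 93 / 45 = -589 / 60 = -9.82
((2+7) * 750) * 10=67500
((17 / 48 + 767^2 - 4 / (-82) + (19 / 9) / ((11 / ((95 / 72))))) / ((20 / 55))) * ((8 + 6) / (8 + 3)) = 2406970656125 / 1168992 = 2059013.80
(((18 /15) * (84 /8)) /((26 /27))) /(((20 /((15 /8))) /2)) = 5103 /2080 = 2.45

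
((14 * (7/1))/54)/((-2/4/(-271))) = 26558/27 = 983.63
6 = 6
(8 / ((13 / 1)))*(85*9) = 6120 / 13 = 470.77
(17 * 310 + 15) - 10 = 5275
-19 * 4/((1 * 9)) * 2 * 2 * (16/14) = -38.60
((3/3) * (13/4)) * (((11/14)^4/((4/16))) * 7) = 190333/5488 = 34.68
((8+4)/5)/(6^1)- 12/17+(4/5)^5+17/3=906599/159375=5.69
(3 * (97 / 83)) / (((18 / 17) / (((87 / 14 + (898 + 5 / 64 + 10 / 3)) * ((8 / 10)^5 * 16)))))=257475968128 / 16340625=15756.80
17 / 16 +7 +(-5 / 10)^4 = 8.12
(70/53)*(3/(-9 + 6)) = -70/53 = -1.32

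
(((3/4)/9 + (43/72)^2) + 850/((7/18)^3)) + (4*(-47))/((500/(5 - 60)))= 643391963479/44452800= 14473.60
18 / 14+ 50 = 359 / 7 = 51.29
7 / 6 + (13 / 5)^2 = 1189 / 150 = 7.93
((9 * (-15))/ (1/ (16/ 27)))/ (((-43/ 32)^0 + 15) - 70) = 40/ 27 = 1.48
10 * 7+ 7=77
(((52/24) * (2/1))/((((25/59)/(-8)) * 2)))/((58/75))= -1534/29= -52.90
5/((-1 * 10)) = -1/2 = -0.50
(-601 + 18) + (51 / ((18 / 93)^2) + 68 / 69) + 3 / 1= 71981 / 92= 782.40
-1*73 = -73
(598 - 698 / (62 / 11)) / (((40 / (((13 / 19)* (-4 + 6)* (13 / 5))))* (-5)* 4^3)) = -2484131 / 18848000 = -0.13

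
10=10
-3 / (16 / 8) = -3 / 2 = -1.50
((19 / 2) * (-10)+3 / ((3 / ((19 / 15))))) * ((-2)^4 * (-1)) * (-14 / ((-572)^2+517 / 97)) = -30549568 / 476060475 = -0.06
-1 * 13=-13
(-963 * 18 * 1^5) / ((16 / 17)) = -147339 / 8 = -18417.38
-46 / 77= -0.60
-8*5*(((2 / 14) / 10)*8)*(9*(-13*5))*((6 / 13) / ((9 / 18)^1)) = 17280 / 7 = 2468.57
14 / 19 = 0.74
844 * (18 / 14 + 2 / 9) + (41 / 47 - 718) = 1645045 / 2961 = 555.57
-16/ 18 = -8/ 9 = -0.89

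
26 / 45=0.58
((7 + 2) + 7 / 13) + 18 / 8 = 613 / 52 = 11.79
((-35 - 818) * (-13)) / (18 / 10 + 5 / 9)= 499005 / 106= 4707.59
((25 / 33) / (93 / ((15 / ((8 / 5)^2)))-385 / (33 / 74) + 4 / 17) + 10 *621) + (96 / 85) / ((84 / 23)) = 6210.31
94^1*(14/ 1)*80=105280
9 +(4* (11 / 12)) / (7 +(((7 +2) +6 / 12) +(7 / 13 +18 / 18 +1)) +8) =19267 / 2109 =9.14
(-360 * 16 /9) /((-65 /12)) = 1536 /13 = 118.15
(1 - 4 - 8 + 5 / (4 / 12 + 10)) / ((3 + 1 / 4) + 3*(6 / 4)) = -1304 / 961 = -1.36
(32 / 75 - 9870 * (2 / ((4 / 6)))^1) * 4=-8882872 / 75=-118438.29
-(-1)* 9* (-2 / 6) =-3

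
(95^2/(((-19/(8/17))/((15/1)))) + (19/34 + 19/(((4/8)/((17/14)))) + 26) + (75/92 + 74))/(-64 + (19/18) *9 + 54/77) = 77204567/1295774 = 59.58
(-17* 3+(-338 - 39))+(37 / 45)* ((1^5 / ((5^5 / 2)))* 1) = -60187426 / 140625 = -428.00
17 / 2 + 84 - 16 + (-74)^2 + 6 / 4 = 5554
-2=-2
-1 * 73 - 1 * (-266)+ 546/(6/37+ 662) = 339193/1750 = 193.82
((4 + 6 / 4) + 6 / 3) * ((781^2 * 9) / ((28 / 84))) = 123517102.50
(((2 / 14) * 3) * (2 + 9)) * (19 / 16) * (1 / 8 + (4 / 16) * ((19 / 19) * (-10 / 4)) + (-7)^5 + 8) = -21066573 / 224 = -94047.20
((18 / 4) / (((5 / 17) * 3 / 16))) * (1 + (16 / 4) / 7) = 4488 / 35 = 128.23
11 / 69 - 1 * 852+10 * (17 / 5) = -56431 / 69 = -817.84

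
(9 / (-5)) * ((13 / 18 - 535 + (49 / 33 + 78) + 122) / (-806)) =-0.74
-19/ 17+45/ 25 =58/ 85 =0.68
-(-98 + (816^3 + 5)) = -543338403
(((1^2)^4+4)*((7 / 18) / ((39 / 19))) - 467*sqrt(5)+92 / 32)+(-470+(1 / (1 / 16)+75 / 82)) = -467*sqrt(5) - 51722759 / 115128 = -1493.51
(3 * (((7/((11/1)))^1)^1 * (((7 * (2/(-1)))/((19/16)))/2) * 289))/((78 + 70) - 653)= 679728/105545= 6.44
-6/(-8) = 3/4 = 0.75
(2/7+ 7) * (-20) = -1020/7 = -145.71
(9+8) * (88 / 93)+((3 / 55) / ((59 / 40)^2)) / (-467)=26751228632 / 1663016421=16.09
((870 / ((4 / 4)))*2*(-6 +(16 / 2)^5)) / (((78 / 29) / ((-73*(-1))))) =20113574660 / 13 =1547198050.77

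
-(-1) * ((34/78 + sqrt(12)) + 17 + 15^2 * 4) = 2 * sqrt(3) + 35780/39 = 920.90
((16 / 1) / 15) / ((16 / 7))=7 / 15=0.47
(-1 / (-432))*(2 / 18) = 1 / 3888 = 0.00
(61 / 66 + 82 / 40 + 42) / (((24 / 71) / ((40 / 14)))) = 2107493 / 5544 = 380.14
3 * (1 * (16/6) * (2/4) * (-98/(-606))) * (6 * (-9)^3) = -285768/101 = -2829.39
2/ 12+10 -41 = -30.83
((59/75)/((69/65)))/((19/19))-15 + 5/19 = -275227/19665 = -14.00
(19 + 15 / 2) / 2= 53 / 4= 13.25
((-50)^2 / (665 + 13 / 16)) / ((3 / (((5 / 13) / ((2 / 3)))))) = 100000 / 138489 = 0.72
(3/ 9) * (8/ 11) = 8/ 33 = 0.24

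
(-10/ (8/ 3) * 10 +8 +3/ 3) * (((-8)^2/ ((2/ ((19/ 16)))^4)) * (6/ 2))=-22284891/ 32768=-680.08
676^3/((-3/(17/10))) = -2625784096/15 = -175052273.07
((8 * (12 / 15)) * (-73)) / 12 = -584 / 15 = -38.93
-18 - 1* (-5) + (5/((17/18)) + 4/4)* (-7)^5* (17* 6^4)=-2330660317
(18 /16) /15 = 3 /40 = 0.08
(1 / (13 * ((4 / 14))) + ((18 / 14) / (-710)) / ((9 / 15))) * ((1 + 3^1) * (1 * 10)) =68800 / 6461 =10.65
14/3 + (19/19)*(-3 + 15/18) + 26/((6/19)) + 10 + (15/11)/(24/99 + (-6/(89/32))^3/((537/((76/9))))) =117196206617/1056175368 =110.96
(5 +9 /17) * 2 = 188 /17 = 11.06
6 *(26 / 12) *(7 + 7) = 182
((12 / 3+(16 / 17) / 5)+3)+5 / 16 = 10201 / 1360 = 7.50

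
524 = 524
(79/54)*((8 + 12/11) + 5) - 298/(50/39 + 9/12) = -23732207/188298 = -126.04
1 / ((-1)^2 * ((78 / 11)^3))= 0.00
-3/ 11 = -0.27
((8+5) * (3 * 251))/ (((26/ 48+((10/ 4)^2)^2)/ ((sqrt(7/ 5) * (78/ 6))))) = 6108336 * sqrt(35)/ 9505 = 3801.94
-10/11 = -0.91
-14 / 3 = -4.67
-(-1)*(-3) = -3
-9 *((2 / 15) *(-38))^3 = 438976 / 375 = 1170.60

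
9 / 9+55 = 56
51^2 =2601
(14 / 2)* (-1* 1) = -7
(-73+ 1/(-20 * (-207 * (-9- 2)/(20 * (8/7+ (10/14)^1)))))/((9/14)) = -113.56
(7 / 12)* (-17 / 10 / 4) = -119 / 480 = -0.25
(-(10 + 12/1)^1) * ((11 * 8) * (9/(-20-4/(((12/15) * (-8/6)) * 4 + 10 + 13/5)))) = 27225/32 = 850.78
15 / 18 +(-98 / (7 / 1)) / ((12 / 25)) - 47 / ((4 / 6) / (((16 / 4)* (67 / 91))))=-64417 / 273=-235.96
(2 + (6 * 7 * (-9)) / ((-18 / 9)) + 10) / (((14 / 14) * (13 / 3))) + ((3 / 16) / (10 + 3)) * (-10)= 4809 / 104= 46.24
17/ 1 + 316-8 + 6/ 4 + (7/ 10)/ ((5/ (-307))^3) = -101066488/ 625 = -161706.38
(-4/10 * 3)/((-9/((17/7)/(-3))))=-34/315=-0.11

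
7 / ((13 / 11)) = 77 / 13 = 5.92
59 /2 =29.50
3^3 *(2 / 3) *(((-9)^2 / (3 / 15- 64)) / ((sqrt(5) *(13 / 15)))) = -21870 *sqrt(5) / 4147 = -11.79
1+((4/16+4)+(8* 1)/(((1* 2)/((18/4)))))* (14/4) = 631/8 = 78.88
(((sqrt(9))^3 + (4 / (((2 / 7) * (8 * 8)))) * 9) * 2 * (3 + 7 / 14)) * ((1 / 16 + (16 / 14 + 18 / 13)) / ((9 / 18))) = 3495717 / 3328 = 1050.40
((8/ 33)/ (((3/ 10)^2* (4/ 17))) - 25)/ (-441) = 575/ 18711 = 0.03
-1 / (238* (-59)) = 1 / 14042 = 0.00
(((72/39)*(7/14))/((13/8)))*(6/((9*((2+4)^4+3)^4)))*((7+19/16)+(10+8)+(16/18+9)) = 20780/4330776967032321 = 0.00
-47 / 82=-0.57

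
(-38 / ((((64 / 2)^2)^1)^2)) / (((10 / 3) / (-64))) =57 / 81920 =0.00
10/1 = 10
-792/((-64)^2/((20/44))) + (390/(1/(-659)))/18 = -21931655/1536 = -14278.42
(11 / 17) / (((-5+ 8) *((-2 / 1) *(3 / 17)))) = -11 / 18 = -0.61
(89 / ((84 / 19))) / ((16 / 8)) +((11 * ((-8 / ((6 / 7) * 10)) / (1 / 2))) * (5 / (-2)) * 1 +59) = 20227 / 168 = 120.40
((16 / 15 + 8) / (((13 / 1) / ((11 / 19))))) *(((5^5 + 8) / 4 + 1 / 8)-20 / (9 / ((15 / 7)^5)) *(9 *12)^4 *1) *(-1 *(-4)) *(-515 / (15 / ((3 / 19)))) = 119601210373.09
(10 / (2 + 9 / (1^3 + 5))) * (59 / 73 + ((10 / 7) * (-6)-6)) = -140660 / 3577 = -39.32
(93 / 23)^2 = 8649 / 529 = 16.35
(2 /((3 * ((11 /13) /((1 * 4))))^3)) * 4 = 31.30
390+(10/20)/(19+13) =24961/64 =390.02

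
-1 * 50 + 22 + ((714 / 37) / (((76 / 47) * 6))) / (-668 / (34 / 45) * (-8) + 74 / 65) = -87923135889 / 3140143528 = -28.00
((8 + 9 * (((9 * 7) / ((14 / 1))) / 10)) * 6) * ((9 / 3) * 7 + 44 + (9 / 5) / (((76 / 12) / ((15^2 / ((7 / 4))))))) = 1952823 / 266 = 7341.44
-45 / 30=-3 / 2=-1.50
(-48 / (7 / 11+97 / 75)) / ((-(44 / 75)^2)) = 1265625 / 17512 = 72.27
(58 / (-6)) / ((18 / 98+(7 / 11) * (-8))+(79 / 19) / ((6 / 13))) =-593978 / 252023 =-2.36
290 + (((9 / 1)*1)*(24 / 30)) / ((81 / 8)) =13082 / 45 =290.71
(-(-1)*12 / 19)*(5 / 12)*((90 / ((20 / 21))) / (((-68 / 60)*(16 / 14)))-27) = -7155 / 272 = -26.31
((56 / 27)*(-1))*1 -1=-83 / 27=-3.07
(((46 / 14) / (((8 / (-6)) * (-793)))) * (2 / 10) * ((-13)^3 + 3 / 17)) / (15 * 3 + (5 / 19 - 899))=8160101 / 5102423690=0.00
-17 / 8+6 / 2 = 7 / 8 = 0.88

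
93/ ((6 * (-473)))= -31/ 946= -0.03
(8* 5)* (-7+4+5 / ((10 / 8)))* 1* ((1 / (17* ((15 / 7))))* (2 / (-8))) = -14 / 51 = -0.27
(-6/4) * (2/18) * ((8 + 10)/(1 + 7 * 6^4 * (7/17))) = -51/63521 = -0.00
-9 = -9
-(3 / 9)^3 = -1 / 27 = -0.04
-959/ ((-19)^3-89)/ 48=959/ 333504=0.00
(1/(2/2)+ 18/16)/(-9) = -17/72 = -0.24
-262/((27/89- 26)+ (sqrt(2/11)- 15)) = 1037651*sqrt(22)/72145941+ 464517878/72145941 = 6.51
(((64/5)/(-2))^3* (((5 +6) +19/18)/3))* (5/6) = -1777664/2025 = -877.86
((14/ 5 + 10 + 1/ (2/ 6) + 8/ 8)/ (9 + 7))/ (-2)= -21/ 40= -0.52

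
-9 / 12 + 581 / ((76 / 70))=40613 / 76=534.38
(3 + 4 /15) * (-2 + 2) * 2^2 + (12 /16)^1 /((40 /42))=63 /80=0.79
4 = 4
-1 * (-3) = 3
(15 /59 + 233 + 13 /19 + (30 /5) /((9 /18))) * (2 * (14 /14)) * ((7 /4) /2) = 1929879 /4484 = 430.39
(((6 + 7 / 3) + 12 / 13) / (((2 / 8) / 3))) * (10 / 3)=14440 / 39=370.26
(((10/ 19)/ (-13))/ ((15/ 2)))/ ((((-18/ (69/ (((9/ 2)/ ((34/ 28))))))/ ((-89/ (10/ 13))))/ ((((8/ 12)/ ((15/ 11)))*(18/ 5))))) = -1531156/ 1346625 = -1.14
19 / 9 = 2.11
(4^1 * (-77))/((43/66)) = -20328/43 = -472.74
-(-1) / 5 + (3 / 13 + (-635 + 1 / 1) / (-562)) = 28473 / 18265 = 1.56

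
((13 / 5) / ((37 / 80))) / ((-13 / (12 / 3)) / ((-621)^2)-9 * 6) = -0.10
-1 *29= -29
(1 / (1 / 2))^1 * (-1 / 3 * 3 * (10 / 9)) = -2.22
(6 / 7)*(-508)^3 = -786579072 / 7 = -112368438.86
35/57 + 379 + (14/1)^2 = 32810/57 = 575.61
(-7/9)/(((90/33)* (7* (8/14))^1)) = -77/1080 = -0.07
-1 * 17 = -17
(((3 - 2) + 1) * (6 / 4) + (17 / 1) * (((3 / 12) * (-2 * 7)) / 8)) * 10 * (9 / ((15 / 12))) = -639 / 2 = -319.50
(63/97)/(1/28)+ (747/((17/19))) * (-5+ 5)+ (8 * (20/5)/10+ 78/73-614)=-20943684/35405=-591.55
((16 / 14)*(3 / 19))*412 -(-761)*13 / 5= 1365209 / 665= 2052.95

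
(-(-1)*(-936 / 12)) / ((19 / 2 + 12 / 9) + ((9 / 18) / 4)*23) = -1872 / 329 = -5.69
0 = 0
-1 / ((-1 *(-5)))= -1 / 5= -0.20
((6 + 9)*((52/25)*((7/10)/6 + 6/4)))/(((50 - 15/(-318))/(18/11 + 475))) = 700810838/1458875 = 480.38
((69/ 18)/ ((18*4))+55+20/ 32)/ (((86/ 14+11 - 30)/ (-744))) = 5219501/ 1620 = 3221.91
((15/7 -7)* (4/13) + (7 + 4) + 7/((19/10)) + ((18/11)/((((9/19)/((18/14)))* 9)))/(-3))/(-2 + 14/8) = -52.10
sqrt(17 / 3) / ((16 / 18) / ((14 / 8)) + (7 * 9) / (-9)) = -21 * sqrt(51) / 409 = -0.37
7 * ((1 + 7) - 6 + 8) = 70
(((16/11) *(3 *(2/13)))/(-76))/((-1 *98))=12/133133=0.00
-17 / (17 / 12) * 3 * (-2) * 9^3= 52488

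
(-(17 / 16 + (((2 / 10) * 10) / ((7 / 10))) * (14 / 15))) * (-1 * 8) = 179 / 6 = 29.83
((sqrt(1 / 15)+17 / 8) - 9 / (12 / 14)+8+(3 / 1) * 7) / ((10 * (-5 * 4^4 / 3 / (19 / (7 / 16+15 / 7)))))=-13167 / 369920 - 133 * sqrt(15) / 1156000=-0.04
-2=-2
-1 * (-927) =927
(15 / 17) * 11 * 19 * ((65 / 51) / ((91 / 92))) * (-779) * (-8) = 2995722400 / 2023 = 1480831.64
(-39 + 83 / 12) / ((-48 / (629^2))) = 152321785 / 576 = 264447.54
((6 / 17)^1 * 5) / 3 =10 / 17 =0.59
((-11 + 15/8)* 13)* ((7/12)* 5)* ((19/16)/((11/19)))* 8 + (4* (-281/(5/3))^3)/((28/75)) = -3796172221477/73920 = -51355143.69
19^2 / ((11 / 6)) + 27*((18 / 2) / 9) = 2463 / 11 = 223.91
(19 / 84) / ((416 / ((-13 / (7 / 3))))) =-0.00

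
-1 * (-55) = 55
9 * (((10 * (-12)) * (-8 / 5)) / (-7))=-1728 / 7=-246.86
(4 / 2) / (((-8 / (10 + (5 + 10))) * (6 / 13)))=-325 / 24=-13.54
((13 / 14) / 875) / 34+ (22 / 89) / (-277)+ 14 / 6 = 71849293967 / 30803923500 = 2.33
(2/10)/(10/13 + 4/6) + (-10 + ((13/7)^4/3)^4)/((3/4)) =102204662307918214771/323024085136521720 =316.40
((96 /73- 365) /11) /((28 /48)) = -318588 /5621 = -56.68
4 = 4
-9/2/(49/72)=-324/49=-6.61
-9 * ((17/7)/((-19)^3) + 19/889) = -1153458/6097651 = -0.19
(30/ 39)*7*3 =16.15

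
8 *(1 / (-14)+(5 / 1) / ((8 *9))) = -1 / 63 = -0.02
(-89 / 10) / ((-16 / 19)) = 10.57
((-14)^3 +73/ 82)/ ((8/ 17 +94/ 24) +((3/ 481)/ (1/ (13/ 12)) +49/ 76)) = -16129189110/ 29627297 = -544.40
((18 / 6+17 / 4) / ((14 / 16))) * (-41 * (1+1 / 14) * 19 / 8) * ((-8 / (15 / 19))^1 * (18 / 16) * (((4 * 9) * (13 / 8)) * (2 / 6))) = 150659379 / 784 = 192167.58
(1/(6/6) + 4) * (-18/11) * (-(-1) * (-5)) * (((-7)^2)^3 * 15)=794130750/11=72193704.55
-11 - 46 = -57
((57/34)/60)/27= 19/18360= 0.00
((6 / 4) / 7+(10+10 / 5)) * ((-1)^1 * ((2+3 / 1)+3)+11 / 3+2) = -57 / 2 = -28.50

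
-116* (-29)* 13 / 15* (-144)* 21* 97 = -4275940032 / 5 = -855188006.40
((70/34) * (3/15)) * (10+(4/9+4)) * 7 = 6370/153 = 41.63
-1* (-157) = 157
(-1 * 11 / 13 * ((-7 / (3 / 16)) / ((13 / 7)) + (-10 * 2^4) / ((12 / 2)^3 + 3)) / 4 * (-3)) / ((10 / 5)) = -81554 / 12337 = -6.61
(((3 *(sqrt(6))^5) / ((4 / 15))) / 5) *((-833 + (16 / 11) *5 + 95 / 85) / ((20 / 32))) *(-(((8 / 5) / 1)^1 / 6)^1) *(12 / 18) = 88820352 *sqrt(6) / 4675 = 46537.87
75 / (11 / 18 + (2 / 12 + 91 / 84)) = 2700 / 67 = 40.30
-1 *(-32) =32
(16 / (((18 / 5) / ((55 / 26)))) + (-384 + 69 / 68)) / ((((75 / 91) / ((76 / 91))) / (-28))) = 1581226892 / 149175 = 10599.81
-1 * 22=-22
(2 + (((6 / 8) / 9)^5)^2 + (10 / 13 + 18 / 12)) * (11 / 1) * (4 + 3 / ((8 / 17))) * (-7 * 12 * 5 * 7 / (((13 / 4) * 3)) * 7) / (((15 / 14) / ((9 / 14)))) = -1076143882401881755 / 1744005758976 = -617052.94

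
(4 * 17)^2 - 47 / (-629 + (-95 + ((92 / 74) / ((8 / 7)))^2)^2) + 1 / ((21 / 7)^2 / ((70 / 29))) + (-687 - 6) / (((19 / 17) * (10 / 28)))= 280791126037947947212 / 97222970094307515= 2888.12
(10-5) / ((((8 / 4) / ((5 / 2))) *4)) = 25 / 16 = 1.56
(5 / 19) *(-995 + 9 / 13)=-64630 / 247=-261.66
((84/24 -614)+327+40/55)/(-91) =6221/2002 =3.11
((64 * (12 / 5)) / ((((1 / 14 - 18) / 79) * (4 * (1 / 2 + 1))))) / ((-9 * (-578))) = -70784 / 3264255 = -0.02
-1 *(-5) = 5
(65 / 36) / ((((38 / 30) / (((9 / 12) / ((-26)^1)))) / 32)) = -25 / 19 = -1.32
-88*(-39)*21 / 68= 18018 / 17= 1059.88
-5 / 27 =-0.19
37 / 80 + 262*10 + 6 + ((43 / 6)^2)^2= 17056741 / 3240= 5264.43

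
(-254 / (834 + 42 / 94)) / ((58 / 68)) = -23876 / 66903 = -0.36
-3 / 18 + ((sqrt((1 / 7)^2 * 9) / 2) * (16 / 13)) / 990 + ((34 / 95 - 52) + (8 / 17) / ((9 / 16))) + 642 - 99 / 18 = 8519161523 / 14549535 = 585.53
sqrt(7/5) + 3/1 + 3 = sqrt(35)/5 + 6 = 7.18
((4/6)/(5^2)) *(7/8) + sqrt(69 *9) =7/300 + 3 *sqrt(69) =24.94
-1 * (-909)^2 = -826281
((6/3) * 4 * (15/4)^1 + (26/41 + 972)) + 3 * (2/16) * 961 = 447067/328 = 1363.01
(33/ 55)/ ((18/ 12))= 2/ 5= 0.40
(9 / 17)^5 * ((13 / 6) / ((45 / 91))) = 2587221 / 14198570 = 0.18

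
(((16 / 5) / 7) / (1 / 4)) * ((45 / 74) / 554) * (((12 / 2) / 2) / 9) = 48 / 71743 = 0.00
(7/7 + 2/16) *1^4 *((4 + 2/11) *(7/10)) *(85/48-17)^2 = 86032121/112640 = 763.78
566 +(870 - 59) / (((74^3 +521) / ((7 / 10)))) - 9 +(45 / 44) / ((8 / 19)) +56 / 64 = 560.31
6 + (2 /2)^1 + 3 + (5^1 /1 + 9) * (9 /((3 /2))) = 94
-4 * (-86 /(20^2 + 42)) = 172 /221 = 0.78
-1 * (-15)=15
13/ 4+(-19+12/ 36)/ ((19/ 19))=-185/ 12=-15.42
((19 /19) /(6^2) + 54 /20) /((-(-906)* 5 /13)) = 6383 /815400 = 0.01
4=4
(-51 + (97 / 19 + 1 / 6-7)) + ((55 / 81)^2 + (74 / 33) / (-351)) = -1863676073 / 35652474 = -52.27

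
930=930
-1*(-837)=837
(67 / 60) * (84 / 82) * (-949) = -445081 / 410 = -1085.56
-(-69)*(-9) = -621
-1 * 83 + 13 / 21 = -1730 / 21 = -82.38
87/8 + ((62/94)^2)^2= 11.06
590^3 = 205379000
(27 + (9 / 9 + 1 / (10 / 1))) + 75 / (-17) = 4027 / 170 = 23.69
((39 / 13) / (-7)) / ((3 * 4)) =-1 / 28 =-0.04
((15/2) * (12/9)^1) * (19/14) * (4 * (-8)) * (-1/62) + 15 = 22.00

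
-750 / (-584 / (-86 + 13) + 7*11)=-150 / 17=-8.82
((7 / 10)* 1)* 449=3143 / 10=314.30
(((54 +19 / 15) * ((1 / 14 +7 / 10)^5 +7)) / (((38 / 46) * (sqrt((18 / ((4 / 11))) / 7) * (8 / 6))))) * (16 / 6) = 14567265488288 * sqrt(154) / 493968234375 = 365.96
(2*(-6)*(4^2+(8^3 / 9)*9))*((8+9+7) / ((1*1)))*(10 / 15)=-101376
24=24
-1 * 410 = -410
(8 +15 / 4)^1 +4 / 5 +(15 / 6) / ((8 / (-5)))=879 / 80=10.99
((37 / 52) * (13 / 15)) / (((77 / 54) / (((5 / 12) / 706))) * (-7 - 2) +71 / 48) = -148 / 5218397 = -0.00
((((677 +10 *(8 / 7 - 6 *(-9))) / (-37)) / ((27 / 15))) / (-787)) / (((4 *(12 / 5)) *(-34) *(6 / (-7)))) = 214975 / 2566199232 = 0.00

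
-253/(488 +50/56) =-7084/13689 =-0.52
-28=-28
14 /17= 0.82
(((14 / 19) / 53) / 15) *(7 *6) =196 / 5035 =0.04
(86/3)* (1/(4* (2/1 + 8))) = 0.72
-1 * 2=-2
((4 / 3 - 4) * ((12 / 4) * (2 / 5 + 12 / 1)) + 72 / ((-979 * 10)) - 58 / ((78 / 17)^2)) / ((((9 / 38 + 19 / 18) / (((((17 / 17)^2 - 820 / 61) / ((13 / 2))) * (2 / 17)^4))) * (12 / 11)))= 5838701548196 / 220159716733333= 0.03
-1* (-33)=33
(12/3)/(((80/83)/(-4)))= -83/5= -16.60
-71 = -71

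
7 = 7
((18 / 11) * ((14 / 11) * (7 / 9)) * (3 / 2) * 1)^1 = 2.43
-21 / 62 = -0.34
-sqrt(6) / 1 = -sqrt(6) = -2.45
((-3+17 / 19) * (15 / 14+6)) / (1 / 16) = -31680 / 133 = -238.20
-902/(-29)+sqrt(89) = sqrt(89)+902/29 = 40.54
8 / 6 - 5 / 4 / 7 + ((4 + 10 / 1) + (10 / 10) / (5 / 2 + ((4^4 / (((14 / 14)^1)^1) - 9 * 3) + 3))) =85315 / 5628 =15.16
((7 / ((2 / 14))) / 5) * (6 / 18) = 3.27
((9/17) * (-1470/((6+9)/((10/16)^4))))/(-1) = 275625/34816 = 7.92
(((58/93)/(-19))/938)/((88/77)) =-29/947112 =-0.00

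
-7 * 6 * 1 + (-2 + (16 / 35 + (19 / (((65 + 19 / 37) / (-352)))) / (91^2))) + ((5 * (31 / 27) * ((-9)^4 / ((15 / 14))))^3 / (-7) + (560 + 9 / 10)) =-6206206261234.66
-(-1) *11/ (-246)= -0.04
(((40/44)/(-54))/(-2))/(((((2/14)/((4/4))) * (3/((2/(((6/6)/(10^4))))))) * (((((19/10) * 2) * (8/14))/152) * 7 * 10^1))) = 350000/891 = 392.82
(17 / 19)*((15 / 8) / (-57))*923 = -78455 / 2888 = -27.17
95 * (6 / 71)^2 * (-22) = -14.93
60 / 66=10 / 11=0.91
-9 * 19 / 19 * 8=-72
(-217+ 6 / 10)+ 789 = 2863 / 5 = 572.60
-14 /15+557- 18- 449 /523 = 4214398 /7845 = 537.21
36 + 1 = 37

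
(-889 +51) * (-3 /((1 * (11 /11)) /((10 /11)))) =25140 /11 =2285.45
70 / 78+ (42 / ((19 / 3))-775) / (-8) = 574681 / 5928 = 96.94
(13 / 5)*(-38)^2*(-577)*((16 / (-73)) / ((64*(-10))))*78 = -105606579 / 1825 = -57866.62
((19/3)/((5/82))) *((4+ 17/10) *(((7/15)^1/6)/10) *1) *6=103607/3750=27.63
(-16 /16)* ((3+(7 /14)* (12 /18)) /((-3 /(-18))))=-20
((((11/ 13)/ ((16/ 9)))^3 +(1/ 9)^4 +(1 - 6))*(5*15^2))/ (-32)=36104272188625/ 209926619136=171.99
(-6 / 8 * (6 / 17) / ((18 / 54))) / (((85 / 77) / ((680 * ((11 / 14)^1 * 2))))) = -13068 / 17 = -768.71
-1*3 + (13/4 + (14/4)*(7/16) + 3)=4.78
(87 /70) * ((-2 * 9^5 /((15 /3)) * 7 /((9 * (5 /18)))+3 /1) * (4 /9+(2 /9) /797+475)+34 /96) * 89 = -15522742867932347 /4463200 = -3477940237.48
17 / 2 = 8.50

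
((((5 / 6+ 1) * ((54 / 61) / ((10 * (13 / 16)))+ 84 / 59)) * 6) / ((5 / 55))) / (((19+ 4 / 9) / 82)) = 32017619304 / 40938625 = 782.09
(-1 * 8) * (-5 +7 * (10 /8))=-30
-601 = -601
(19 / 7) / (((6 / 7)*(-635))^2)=133 / 14516100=0.00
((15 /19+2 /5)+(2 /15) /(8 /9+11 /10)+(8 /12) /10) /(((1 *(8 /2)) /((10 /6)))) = 33751 /61218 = 0.55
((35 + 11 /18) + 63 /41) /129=27415 /95202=0.29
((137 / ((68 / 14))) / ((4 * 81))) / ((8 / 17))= 959 / 5184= 0.18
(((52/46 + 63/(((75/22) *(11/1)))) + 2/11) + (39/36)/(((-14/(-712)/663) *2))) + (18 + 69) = 1625252339/88550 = 18354.06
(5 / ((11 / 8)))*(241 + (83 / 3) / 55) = 318784 / 363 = 878.19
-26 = -26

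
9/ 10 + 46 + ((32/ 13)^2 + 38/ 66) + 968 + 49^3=6618255733/ 55770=118670.53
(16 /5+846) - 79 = 3851 /5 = 770.20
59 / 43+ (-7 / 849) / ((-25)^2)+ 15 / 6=176697523 / 45633750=3.87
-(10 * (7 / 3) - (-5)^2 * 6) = 380 / 3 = 126.67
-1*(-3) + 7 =10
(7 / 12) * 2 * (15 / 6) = 35 / 12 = 2.92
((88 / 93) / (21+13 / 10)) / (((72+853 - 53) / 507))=18590 / 753517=0.02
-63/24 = -21/8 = -2.62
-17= -17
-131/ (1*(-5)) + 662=3441/ 5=688.20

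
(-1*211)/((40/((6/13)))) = -633/260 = -2.43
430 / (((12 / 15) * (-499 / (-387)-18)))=-416025 / 12934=-32.17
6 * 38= 228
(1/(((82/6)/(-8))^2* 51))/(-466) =-96/6658441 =-0.00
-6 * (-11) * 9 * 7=4158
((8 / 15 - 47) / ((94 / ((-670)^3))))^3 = 9212373950165167379264731000000 / 2803221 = 3286353073897907934930828.00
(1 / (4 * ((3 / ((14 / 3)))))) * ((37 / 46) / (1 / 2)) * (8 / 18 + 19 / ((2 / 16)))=177674 / 1863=95.37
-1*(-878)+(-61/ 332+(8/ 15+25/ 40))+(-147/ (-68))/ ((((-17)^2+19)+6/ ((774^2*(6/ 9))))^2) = 62555412868708629029131/ 71168622348407359080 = 878.97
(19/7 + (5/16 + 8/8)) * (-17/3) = -7667/336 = -22.82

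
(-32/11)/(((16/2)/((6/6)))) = -4/11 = -0.36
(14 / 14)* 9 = 9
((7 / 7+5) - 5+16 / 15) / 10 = 31 / 150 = 0.21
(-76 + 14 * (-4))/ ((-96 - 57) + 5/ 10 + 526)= -88/ 249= -0.35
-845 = -845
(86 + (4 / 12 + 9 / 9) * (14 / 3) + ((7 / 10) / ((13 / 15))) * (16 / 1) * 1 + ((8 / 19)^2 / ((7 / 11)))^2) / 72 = 39307612615 / 26896690548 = 1.46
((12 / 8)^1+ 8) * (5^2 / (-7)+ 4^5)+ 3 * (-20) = 134877 / 14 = 9634.07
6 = 6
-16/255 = -0.06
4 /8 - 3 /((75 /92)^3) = -1416751 /281250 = -5.04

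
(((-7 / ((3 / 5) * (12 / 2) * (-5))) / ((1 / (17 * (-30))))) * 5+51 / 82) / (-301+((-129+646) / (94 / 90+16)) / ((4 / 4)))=186992299 / 51070092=3.66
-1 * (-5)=5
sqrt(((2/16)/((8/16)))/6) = sqrt(6)/12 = 0.20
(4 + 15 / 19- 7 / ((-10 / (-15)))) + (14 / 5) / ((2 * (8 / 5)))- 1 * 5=-1495 / 152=-9.84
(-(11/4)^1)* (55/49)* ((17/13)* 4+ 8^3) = -1017005/637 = -1596.55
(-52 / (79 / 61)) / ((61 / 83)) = -4316 / 79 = -54.63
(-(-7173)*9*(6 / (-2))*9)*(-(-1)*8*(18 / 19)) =-250997616 / 19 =-13210400.84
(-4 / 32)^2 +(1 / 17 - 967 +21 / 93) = -32604849 / 33728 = -966.70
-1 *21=-21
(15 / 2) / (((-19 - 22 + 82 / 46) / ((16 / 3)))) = -1.02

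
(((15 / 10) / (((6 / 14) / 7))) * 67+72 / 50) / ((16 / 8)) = 82147 / 100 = 821.47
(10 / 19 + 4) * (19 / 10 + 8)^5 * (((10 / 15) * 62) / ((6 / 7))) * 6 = 29578960518723 / 237500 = 124542991.66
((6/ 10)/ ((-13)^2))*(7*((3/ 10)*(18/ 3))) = 189/ 4225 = 0.04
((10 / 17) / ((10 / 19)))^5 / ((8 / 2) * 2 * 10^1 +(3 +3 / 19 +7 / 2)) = 0.02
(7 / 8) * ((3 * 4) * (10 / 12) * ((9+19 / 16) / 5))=1141 / 64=17.83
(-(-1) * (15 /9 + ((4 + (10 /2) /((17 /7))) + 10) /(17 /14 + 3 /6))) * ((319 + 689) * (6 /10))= 6673.55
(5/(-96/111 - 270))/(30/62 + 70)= -1147/4379614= -0.00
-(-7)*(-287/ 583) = -2009/ 583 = -3.45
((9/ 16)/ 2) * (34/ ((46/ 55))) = 8415/ 736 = 11.43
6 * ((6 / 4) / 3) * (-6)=-18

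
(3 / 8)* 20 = 15 / 2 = 7.50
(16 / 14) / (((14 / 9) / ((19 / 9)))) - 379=-18495 / 49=-377.45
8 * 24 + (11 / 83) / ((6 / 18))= 15969 / 83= 192.40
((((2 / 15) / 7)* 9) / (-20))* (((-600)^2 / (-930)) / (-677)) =-720 / 146909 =-0.00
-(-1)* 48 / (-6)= -8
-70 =-70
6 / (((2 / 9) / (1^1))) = 27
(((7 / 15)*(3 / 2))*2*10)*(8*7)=784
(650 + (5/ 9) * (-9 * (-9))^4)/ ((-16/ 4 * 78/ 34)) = -406563415/ 156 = -2606175.74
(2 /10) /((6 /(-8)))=-4 /15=-0.27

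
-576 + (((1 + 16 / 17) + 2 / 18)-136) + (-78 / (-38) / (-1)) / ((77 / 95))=-8393729 / 11781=-712.48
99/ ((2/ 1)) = 99/ 2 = 49.50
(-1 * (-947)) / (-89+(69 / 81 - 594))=-25569 / 18418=-1.39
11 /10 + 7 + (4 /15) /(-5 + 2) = 721 /90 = 8.01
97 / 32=3.03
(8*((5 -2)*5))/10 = 12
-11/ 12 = -0.92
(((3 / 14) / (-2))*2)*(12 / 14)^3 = -324 / 2401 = -0.13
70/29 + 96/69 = 2538/667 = 3.81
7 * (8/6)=28/3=9.33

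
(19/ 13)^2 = 361/ 169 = 2.14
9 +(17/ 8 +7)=18.12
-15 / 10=-3 / 2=-1.50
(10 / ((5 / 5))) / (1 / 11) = 110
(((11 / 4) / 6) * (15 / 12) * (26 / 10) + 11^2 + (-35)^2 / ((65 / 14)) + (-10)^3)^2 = 586530817609 / 1557504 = 376583.83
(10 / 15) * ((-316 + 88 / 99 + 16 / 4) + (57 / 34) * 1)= -94687 / 459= -206.29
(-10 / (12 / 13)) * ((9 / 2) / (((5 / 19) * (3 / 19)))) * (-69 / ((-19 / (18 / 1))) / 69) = -2223 / 2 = -1111.50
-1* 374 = -374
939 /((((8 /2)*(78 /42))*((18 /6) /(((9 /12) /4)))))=6573 /832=7.90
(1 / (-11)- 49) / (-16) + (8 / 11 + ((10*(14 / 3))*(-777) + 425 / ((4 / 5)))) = -785949 / 22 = -35724.95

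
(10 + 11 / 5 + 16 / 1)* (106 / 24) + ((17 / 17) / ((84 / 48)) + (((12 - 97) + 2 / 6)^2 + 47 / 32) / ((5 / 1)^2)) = 4152133 / 10080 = 411.92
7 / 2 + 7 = 21 / 2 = 10.50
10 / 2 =5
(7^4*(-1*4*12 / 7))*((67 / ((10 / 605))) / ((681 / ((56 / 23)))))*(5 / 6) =-3114385120 / 15663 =-198837.08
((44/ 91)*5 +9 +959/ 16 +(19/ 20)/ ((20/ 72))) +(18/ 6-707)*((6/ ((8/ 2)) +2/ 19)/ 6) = -235647059/ 2074800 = -113.58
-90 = -90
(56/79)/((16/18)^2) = 0.90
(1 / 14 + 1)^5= 759375 / 537824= 1.41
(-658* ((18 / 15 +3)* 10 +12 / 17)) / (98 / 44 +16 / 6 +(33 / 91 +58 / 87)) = -2869114248 / 604775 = -4744.10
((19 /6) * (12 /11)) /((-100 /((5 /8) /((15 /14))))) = -133 /6600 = -0.02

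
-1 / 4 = -0.25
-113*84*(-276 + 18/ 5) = 2585620.80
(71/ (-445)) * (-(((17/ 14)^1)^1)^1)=1207/ 6230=0.19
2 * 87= 174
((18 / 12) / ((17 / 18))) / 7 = 27 / 119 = 0.23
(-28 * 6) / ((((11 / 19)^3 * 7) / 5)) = -618.39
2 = 2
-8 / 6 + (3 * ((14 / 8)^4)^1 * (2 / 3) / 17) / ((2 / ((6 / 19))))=-143767 / 124032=-1.16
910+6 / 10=4553 / 5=910.60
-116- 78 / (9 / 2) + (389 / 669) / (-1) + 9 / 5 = -147308 / 1115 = -132.11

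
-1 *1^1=-1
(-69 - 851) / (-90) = 92 / 9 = 10.22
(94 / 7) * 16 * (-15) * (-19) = 428640 / 7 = 61234.29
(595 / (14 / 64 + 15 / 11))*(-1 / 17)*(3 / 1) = -36960 / 557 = -66.36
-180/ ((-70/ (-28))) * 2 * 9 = -1296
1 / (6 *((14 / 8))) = 2 / 21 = 0.10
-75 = -75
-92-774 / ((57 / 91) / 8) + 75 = -188147 / 19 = -9902.47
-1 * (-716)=716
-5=-5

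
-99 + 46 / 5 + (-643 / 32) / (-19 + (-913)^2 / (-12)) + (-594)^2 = 352746.20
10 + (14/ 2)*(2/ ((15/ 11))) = 304/ 15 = 20.27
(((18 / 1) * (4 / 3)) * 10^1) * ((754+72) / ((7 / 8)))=226560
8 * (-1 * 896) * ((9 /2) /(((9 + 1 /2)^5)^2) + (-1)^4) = -7168.00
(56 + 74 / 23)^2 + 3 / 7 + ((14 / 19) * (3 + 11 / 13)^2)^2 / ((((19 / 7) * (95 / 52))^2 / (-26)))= 7658230021483435 / 2264741665459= 3381.50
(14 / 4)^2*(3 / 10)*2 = 7.35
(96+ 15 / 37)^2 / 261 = 48749 / 1369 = 35.61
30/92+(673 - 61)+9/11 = 310251/506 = 613.14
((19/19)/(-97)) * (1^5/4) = -1/388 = -0.00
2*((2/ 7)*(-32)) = -128/ 7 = -18.29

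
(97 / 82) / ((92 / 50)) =2425 / 3772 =0.64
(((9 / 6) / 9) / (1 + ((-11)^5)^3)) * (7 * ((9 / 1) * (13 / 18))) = -13 / 7160996861855400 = -0.00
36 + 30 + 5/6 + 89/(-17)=61.60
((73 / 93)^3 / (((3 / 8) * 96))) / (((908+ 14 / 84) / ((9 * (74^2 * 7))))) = 7455899822 / 1460980431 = 5.10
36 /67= 0.54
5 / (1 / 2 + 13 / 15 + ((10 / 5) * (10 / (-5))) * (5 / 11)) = -1650 / 149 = -11.07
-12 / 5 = -2.40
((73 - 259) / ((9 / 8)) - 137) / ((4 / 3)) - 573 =-3199 / 4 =-799.75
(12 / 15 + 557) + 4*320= 9189 / 5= 1837.80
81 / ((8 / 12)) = 243 / 2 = 121.50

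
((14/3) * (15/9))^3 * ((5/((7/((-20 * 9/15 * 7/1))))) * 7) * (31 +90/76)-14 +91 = -29363874491/4617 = -6359946.82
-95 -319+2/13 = -5380/13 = -413.85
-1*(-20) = 20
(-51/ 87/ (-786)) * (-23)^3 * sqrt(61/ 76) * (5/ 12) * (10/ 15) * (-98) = 50675555 * sqrt(1159)/ 7795548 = 221.31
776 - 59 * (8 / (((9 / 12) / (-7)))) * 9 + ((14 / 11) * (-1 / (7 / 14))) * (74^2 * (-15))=2744584 / 11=249507.64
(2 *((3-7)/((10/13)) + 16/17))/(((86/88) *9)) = -31856/32895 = -0.97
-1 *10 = -10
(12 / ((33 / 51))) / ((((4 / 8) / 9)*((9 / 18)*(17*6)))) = 72 / 11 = 6.55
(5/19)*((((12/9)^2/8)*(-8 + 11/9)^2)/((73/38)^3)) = 107462480/283593393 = 0.38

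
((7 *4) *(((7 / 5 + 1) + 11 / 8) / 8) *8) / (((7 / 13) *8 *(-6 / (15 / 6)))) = -1963 / 192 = -10.22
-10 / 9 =-1.11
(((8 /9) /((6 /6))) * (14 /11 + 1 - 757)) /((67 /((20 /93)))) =-2.15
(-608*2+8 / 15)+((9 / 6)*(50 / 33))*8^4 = 1335448 / 165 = 8093.62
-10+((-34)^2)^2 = 1336326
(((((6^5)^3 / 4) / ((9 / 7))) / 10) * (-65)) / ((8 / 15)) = -1114240458240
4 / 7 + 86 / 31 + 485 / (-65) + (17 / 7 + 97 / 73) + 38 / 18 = 464020 / 264771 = 1.75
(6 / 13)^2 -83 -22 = -17709 / 169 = -104.79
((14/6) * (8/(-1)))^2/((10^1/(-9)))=-1568/5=-313.60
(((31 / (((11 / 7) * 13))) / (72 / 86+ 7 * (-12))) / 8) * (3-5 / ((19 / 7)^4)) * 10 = -8840142745 / 133283978256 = -0.07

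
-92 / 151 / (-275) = 92 / 41525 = 0.00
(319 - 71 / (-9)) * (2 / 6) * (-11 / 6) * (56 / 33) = -82376 / 243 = -339.00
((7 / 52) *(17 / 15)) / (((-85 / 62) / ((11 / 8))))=-2387 / 15600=-0.15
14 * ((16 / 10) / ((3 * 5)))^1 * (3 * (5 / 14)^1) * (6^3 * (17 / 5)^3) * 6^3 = 1833767424 / 625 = 2934027.88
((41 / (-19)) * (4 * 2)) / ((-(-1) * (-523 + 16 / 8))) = 0.03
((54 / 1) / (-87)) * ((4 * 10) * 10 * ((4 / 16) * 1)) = -1800 / 29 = -62.07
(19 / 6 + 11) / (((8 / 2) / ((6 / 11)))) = 85 / 44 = 1.93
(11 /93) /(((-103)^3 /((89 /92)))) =-979 /9349372212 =-0.00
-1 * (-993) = 993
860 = 860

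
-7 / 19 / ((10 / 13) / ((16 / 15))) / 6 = -364 / 4275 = -0.09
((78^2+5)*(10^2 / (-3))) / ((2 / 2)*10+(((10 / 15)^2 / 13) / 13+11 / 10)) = -3087123000 / 168871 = -18280.95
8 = 8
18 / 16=9 / 8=1.12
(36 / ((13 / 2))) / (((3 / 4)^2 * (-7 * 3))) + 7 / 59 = -0.35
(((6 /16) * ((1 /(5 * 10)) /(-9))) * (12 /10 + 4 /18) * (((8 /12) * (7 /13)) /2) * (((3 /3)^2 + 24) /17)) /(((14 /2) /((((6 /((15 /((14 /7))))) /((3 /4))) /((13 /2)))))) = -128 /17453475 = -0.00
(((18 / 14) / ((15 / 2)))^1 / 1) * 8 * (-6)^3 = -296.23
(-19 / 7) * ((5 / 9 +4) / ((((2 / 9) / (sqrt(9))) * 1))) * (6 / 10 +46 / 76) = -28167 / 140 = -201.19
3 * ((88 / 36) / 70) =11 / 105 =0.10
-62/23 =-2.70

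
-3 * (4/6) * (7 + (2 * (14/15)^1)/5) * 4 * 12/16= -1106/25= -44.24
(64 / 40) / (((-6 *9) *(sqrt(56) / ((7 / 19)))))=-sqrt(14) / 2565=-0.00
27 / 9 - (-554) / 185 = 1109 / 185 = 5.99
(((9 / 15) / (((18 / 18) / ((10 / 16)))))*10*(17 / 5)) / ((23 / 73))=3723 / 92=40.47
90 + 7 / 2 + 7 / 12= 1129 / 12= 94.08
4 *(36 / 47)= 144 / 47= 3.06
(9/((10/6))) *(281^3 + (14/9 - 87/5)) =2995383396/25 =119815335.84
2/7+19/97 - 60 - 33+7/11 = -686267/7469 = -91.88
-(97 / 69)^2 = -9409 / 4761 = -1.98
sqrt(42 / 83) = sqrt(3486) / 83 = 0.71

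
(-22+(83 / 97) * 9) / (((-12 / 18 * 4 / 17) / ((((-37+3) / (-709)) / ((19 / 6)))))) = 189873 / 137546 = 1.38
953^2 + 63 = 908272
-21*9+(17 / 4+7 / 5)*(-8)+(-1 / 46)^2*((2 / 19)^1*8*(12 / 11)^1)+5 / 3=-385636048 / 1658415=-232.53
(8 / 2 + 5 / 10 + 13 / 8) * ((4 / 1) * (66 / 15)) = 539 / 5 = 107.80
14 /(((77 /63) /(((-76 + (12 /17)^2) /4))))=-687330 /3179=-216.21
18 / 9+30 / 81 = 64 / 27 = 2.37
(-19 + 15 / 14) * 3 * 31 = -1667.36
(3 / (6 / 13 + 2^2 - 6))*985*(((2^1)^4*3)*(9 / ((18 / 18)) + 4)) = -1198548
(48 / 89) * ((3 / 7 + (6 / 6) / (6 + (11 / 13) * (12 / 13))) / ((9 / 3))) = 36968 / 356979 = 0.10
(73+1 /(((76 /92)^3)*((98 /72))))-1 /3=74581874 /1008273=73.97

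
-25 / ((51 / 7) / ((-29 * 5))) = 25375 / 51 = 497.55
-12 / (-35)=12 / 35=0.34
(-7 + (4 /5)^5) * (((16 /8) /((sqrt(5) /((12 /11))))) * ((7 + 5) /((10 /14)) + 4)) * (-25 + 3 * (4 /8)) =3182.30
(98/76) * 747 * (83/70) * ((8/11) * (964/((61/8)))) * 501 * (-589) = -103966439347008/3355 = -30988506511.78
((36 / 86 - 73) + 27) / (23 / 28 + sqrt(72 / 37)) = 9340576 / 317125 - 1843968* sqrt(74) / 317125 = -20.57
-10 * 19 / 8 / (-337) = 95 / 1348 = 0.07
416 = 416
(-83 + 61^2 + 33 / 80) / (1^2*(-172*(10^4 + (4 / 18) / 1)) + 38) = -2619657 / 1238400160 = -0.00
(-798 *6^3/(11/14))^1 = -2413152/11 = -219377.45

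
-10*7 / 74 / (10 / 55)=-5.20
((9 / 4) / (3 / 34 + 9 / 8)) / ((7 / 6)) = 612 / 385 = 1.59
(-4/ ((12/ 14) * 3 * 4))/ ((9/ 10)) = -35/ 81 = -0.43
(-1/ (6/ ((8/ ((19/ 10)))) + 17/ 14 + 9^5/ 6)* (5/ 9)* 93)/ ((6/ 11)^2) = -1312850/ 74421693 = -0.02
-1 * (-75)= 75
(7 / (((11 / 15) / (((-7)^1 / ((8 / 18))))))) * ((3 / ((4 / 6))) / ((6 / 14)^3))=-8594.49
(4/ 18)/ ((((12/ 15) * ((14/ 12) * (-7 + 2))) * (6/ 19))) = -19/ 126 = -0.15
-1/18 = -0.06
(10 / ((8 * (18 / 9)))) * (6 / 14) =15 / 56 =0.27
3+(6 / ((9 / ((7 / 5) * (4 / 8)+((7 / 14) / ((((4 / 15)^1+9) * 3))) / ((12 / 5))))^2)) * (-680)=-2085781037 / 93900060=-22.21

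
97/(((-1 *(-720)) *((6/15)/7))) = 679/288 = 2.36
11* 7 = 77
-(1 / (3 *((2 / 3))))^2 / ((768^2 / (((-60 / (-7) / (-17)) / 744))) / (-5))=-25 / 17406885888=-0.00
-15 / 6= -5 / 2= -2.50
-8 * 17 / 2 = -68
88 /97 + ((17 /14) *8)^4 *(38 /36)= 19704839576 /2096073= 9400.84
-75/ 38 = -1.97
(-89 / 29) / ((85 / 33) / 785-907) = 461109 / 136275350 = 0.00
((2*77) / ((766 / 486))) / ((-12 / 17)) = -106029 / 766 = -138.42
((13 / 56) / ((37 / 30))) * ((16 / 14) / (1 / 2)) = 780 / 1813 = 0.43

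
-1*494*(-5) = 2470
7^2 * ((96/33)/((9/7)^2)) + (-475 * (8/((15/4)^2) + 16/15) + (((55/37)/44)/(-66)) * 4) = -45537959/65934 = -690.66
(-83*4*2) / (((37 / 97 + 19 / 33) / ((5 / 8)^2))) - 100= -9093275 / 24512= -370.97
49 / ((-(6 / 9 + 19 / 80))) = -54.19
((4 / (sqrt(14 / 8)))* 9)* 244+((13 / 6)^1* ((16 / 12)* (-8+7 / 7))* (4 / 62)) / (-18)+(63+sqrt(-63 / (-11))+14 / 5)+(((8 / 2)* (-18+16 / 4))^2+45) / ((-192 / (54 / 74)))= 3* sqrt(77) / 11+1598967577 / 29730240+17568* sqrt(7) / 7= 6696.26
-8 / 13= -0.62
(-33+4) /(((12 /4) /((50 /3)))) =-161.11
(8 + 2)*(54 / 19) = 540 / 19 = 28.42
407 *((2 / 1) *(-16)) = -13024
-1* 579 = -579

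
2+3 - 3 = 2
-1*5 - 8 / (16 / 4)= -7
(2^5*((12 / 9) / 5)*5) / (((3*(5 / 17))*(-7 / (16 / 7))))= -34816 / 2205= -15.79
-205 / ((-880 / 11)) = 41 / 16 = 2.56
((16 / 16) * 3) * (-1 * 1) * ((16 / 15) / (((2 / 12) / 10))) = -192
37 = 37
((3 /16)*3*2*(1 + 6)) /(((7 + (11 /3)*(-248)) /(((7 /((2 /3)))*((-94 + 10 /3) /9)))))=2499 /2707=0.92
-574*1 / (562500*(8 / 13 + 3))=-3731 / 13218750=-0.00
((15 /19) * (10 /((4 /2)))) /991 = 75 /18829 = 0.00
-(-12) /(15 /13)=52 /5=10.40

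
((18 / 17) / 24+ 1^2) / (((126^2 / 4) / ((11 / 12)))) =781 / 3238704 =0.00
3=3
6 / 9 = 2 / 3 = 0.67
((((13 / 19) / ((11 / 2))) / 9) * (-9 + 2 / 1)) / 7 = -26 / 1881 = -0.01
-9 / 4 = -2.25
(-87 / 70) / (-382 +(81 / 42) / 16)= 1392 / 427705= 0.00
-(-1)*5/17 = 5/17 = 0.29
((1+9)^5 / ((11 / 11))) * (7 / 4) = 175000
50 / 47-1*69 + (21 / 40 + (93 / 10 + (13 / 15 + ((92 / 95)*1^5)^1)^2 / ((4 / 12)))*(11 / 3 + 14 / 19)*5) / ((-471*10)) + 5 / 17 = -629405352556837 / 9292466199600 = -67.73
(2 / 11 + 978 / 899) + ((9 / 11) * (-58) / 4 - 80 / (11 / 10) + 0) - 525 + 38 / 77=-84151315 / 138446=-607.83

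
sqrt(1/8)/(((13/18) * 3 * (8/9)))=27 * sqrt(2)/208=0.18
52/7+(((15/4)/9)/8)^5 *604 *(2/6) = 317998655189/42807066624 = 7.43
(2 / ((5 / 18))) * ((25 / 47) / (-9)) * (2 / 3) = -40 / 141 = -0.28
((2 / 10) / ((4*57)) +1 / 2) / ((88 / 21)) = 3997 / 33440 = 0.12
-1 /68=-0.01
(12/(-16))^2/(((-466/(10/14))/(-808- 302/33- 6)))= 101865/143528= 0.71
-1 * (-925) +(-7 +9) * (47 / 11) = 10269 / 11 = 933.55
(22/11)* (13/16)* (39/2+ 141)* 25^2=2608125/16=163007.81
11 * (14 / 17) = 154 / 17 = 9.06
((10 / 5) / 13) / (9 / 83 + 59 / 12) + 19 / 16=1268107 / 1041040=1.22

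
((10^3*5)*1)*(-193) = -965000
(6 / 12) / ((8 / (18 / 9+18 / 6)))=5 / 16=0.31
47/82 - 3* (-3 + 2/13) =9713/1066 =9.11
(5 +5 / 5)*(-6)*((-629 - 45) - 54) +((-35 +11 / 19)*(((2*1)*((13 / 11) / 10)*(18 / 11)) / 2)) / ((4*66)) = 13255469487 / 505780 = 26207.97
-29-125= -154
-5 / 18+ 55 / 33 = 25 / 18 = 1.39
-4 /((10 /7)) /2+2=3 /5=0.60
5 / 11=0.45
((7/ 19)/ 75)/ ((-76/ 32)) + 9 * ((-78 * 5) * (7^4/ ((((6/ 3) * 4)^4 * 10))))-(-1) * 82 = -13723978301/ 110899200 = -123.75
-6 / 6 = -1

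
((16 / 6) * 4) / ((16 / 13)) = 8.67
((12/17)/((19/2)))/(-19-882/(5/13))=-120/3734203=-0.00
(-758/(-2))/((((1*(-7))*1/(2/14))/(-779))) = 295241/49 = 6025.33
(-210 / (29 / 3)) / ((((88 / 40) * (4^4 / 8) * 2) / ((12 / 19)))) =-4725 / 48488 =-0.10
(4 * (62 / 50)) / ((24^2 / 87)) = 899 / 1200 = 0.75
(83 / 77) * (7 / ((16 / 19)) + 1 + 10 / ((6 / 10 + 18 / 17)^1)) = 2872547 / 173712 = 16.54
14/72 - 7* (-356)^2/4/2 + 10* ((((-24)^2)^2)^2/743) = 39624146915849/26748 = 1481387278.15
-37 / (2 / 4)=-74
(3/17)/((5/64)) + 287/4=25163/340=74.01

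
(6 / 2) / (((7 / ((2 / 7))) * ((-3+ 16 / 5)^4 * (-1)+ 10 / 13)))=16250 / 101871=0.16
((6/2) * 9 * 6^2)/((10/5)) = 486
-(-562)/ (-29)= -562/ 29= -19.38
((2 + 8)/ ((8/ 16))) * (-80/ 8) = -200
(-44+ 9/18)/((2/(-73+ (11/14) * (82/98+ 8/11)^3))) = 1213618117197/797189624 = 1522.37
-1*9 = -9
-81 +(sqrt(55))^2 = -26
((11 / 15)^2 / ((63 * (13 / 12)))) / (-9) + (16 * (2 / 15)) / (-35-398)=-1388932 / 239373225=-0.01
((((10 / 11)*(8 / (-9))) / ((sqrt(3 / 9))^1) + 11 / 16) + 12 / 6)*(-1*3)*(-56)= 903 / 2 -4480*sqrt(3) / 33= 216.36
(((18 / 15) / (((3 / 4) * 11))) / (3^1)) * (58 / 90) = 232 / 7425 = 0.03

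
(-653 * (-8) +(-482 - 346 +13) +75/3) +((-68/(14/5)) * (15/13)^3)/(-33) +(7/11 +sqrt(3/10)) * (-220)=726602936/169169 - 22 * sqrt(30)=4174.63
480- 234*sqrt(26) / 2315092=480- 9*sqrt(26) / 89042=480.00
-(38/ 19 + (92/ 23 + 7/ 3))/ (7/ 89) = -2225/ 21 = -105.95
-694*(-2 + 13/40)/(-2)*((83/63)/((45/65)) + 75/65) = -130961617/73710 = -1776.71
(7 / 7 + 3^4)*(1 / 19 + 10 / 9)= 16318 / 171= 95.43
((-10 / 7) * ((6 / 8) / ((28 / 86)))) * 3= -1935 / 196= -9.87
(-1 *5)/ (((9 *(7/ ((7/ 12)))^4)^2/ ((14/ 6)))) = -35/ 104485552128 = -0.00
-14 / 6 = -7 / 3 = -2.33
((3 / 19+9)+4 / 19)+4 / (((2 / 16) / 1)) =786 / 19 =41.37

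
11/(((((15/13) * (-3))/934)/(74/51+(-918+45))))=5936697338/2295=2586796.23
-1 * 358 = -358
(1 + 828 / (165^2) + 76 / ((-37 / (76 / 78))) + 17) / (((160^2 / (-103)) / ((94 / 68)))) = -169357316473 / 1899680640000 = -0.09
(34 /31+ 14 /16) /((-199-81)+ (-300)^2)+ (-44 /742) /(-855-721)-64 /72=-13008941072513 /14636040108480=-0.89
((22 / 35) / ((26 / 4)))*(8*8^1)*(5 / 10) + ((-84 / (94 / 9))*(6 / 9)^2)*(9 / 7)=-32104 / 21385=-1.50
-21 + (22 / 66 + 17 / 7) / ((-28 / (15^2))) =-43.19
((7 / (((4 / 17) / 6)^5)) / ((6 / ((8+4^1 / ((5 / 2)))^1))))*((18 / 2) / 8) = 21736590813 / 160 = 135853692.58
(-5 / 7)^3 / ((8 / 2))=-125 / 1372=-0.09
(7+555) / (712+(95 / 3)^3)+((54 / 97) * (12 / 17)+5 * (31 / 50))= 50741445061 / 14455117510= 3.51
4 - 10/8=11/4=2.75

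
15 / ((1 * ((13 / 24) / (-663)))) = -18360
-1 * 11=-11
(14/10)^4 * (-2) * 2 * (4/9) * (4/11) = -153664/61875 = -2.48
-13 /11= -1.18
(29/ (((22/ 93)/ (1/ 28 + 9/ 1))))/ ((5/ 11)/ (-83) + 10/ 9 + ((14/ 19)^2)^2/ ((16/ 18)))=66425751011367/ 86188961096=770.70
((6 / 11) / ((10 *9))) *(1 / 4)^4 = 1 / 42240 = 0.00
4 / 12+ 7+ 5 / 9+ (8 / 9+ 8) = 16.78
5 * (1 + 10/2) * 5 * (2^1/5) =60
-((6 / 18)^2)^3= -0.00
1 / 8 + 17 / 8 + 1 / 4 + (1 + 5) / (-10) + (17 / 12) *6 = 52 / 5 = 10.40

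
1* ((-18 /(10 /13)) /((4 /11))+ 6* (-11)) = -2607 /20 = -130.35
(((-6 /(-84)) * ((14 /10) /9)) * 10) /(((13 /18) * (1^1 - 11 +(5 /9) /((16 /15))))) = -96 /5915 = -0.02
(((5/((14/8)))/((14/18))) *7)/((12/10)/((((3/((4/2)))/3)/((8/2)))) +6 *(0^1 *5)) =75/28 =2.68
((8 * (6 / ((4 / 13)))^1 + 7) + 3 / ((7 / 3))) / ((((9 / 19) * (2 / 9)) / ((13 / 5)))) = 28405 / 7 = 4057.86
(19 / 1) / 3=19 / 3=6.33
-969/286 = -3.39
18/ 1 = 18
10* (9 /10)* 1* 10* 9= 810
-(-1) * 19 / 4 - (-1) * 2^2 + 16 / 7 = 309 / 28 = 11.04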